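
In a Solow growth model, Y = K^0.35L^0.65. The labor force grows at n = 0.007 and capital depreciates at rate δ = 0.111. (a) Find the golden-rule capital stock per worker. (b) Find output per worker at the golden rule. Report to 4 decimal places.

(a) k_gold ≈ 5.3265; (b) y_gold ≈ 1.7958

The effective depreciation rate is n + δ = 0.007 + 0.111 = 0.118.
At the golden rule the marginal product of capital equals n+δ: 0.35·k^(0.35−1) = 0.118. Solving, k_gold = (0.35/0.118)^(1/0.65) ≈ 5.3265.
y_gold = 5.3265^0.35 ≈ 1.7958.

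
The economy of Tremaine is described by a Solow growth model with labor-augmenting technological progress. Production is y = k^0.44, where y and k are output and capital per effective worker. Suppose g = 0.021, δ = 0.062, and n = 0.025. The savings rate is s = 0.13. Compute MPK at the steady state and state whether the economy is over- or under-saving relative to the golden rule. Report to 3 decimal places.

The effective depreciation rate is n + g + δ = 0.025 + 0.021 + 0.062 = 0.108.
Steady-state k*: s·k^0.44 = 0.108·k gives k* = (0.13/0.108)^(1/0.56) ≈ 1.3925.
MPK = 0.44·1.3925^(-0.56) ≈ 0.3655.
MPK > n+g+δ = 0.108, so the economy is dynamically efficient (under-saving).

under-saving; MPK ≈ 0.366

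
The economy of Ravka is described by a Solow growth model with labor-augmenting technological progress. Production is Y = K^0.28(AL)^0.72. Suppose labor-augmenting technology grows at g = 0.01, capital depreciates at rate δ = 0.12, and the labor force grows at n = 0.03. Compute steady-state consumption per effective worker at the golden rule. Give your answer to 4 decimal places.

c_gold ≈ 0.8950

Break-even investment rate: n + g + δ = 0.03 + 0.01 + 0.12 = 0.16.
Maximizing c = f(k) − (n+g+δ)·k gives f'(k) = n+g+δ, i.e. 0.28·k^(0.28−1) = 0.16, so k_gold = (0.28/0.16)^(1/0.72) ≈ 2.1755.
y_gold = 2.1755^0.28 ≈ 1.2431.
c_gold = y_gold − (n+g+δ)·k_gold = 1.2431 − 0.16·2.1755 ≈ 0.8950.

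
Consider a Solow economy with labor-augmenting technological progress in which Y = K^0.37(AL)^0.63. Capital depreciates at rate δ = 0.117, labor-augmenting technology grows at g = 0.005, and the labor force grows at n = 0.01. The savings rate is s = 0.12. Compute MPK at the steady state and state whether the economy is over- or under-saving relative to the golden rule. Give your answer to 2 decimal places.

under-saving; MPK ≈ 0.41

Break-even investment rate: n + g + δ = 0.01 + 0.005 + 0.117 = 0.132.
Steady-state k*: s·k^0.37 = 0.132·k gives k* = (0.12/0.132)^(1/0.63) ≈ 0.8596.
MPK = 0.37·0.8596^(-0.63) ≈ 0.4070.
MPK > n+g+δ = 0.132, so the economy is dynamically efficient (under-saving).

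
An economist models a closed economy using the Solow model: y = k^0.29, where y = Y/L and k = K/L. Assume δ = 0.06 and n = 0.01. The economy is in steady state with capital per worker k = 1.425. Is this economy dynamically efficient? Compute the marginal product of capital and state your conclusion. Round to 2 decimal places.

Break-even investment rate: n + δ = 0.01 + 0.06 = 0.07.
MPK = 0.29·k^(0.29−1) = 0.29·1.425^(-0.71) ≈ 0.2255.
MPK > 0.07, so the economy is dynamically efficient (under-saving).

dynamically efficient; MPK ≈ 0.23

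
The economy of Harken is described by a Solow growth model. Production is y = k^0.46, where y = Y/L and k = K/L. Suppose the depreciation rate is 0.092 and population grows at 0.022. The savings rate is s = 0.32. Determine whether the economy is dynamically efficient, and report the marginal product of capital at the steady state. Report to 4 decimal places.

dynamically efficient; MPK ≈ 0.1639

Break-even investment rate: n + δ = 0.022 + 0.092 = 0.114.
Steady-state k*: s·k^0.46 = 0.114·k gives k* = (0.32/0.114)^(1/0.54) ≈ 6.7621.
MPK = 0.46·6.7621^(-0.54) ≈ 0.1639.
MPK > n+δ = 0.114, so the economy is dynamically efficient (under-saving).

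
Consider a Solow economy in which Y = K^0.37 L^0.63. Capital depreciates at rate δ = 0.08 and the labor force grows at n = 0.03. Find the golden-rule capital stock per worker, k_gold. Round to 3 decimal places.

k_gold ≈ 6.858

n + δ = 0.03 + 0.08 = 0.11.
At the golden rule the marginal product of capital equals n+δ: 0.37·k^(0.37−1) = 0.11. Solving, k_gold = (0.37/0.11)^(1/0.63) ≈ 6.8581.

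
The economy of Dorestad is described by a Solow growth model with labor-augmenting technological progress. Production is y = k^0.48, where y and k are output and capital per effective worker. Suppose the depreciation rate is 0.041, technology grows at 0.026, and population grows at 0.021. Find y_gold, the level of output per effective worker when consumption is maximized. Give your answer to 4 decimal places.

Break-even investment rate: n + g + δ = 0.021 + 0.026 + 0.041 = 0.088.
Maximizing c = f(k) − (n+g+δ)·k gives f'(k) = n+g+δ, i.e. 0.48·k^(0.48−1) = 0.088, so k_gold = (0.48/0.088)^(1/0.52) ≈ 26.1122.
Output: y_gold = k_gold^0.48 = 26.1122^0.48 ≈ 4.7872.

y_gold ≈ 4.7872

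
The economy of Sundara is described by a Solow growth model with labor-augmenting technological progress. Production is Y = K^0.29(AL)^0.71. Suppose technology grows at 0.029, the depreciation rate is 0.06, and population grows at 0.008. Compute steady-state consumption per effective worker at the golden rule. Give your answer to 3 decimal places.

c_gold ≈ 1.111

The effective depreciation rate is n + g + δ = 0.008 + 0.029 + 0.06 = 0.097.
Setting f'(k) = n+g+δ gives 0.29·k^(0.29−1) = 0.097, hence k_gold = (0.29/0.097)^(1/0.71) ≈ 4.6762.
y_gold = 4.6762^0.29 ≈ 1.5641.
c_gold = y_gold − (n+g+δ)·k_gold = 1.5641 − 0.097·4.6762 ≈ 1.1105.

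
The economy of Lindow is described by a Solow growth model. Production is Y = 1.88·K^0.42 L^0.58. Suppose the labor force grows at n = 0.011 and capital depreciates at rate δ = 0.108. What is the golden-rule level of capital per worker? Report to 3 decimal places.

k_gold ≈ 26.122

n + δ = 0.011 + 0.108 = 0.119.
At the golden rule the marginal product of capital equals n+δ: 0.42·1.88·k^(0.42−1) = 0.119. Solving, k_gold = (0.42·1.88/0.119)^(1/0.58) ≈ 26.1216.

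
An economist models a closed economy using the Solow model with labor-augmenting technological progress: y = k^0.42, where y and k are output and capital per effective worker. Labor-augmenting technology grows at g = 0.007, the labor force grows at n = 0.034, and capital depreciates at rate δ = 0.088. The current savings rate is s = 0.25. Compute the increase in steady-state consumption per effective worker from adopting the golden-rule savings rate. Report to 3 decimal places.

Δc ≈ 0.153

Break-even investment rate: n + g + δ = 0.034 + 0.007 + 0.088 = 0.129.
Current steady state (s = 0.25): k* = (0.25/0.129)^(1/0.58) ≈ 3.1292, y* = 3.1292^0.42 ≈ 1.6147, c* = (1−0.25)·1.6147 ≈ 1.2110.
At the golden rule the marginal product of capital equals n+g+δ: 0.42·k^(0.42−1) = 0.129. Solving, k_gold = (0.42/0.129)^(1/0.58) ≈ 7.6541.
y_gold = 7.6541^0.42 ≈ 2.3509, c_gold = y_gold − 0.129·k_gold ≈ 1.3635.
Gain: Δc = 1.3635 − 1.2110 ≈ 0.1525.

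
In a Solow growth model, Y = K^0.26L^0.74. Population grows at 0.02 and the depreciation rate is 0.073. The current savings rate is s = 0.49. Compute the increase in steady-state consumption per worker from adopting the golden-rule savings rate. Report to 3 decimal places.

Δc ≈ 0.148

The effective depreciation rate is n + δ = 0.02 + 0.073 = 0.093.
Current steady state (s = 0.49): k* = (0.49/0.093)^(1/0.74) ≈ 9.4469, y* = 9.4469^0.26 ≈ 1.7930, c* = (1−0.49)·1.7930 ≈ 0.9144.
Golden rule sets MPK = n+δ: 0.26·k^(0.26−1) = 0.093, so k_gold = (0.26/0.093)^(1/0.74) ≈ 4.0120.
y_gold = 4.0120^0.26 ≈ 1.4351, c_gold = y_gold − 0.093·k_gold ≈ 1.0620.
Gain: Δc = 1.0620 − 0.9144 ≈ 0.1475.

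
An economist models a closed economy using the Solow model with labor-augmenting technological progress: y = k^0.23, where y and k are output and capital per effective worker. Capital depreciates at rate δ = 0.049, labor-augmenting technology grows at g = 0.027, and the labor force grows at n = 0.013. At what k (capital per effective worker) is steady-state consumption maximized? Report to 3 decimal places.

k_gold ≈ 3.432

n + g + δ = 0.013 + 0.027 + 0.049 = 0.089.
Setting f'(k) = n+g+δ gives 0.23·k^(0.23−1) = 0.089, hence k_gold = (0.23/0.089)^(1/0.77) ≈ 3.4317.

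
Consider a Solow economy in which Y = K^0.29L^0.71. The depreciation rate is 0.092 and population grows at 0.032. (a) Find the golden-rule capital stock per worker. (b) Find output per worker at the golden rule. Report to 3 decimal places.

(a) k_gold ≈ 3.309; (b) y_gold ≈ 1.415

The effective depreciation rate is n + δ = 0.032 + 0.092 = 0.124.
Setting f'(k) = n+δ gives 0.29·k^(0.29−1) = 0.124, hence k_gold = (0.29/0.124)^(1/0.71) ≈ 3.3089.
y_gold = 3.3089^0.29 ≈ 1.4148.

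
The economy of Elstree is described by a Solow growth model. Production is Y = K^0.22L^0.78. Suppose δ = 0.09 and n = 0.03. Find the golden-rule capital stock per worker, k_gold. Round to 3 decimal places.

k_gold ≈ 2.175

Capital per worker breaks even when investment replaces (n + δ)·k; here n + δ = 0.12.
Setting f'(k) = n+δ gives 0.22·k^(0.22−1) = 0.12, hence k_gold = (0.22/0.12)^(1/0.78) ≈ 2.1751.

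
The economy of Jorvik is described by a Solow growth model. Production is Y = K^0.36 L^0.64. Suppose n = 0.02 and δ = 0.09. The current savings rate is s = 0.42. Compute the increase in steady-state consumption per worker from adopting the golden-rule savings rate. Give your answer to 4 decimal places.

The effective depreciation rate is n + δ = 0.02 + 0.09 = 0.11.
Current steady state (s = 0.42): k* = (0.42/0.11)^(1/0.64) ≈ 8.1124, y* = 8.1124^0.36 ≈ 2.1247, c* = (1−0.42)·2.1247 ≈ 1.2323.
Setting f'(k) = n+δ gives 0.36·k^(0.36−1) = 0.11, hence k_gold = (0.36/0.11)^(1/0.64) ≈ 6.3760.
y_gold = 6.3760^0.36 ≈ 1.9482, c_gold = y_gold − 0.11·k_gold ≈ 1.2469.
Gain: Δc = 1.2469 − 1.2323 ≈ 0.0145.

Δc ≈ 0.0145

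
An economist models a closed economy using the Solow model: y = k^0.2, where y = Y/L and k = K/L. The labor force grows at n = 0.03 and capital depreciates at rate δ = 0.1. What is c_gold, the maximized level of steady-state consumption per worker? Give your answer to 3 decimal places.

c_gold ≈ 0.891

n + δ = 0.03 + 0.1 = 0.13.
Maximizing c = f(k) − (n+δ)·k gives f'(k) = n+δ, i.e. 0.2·k^(0.2−1) = 0.13, so k_gold = (0.2/0.13)^(1/0.8) ≈ 1.7134.
y_gold = 1.7134^0.2 ≈ 1.1137.
c_gold = y_gold − (n+δ)·k_gold = 1.1137 − 0.13·1.7134 ≈ 0.8910.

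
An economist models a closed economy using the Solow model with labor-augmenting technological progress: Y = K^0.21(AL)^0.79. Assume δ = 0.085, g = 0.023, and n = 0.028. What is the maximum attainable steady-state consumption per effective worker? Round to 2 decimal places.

The effective depreciation rate is n + g + δ = 0.028 + 0.023 + 0.085 = 0.136.
Golden rule sets MPK = n+g+δ: 0.21·k^(0.21−1) = 0.136, so k_gold = (0.21/0.136)^(1/0.79) ≈ 1.7331.
y_gold = 1.7331^0.21 ≈ 1.1224.
c_gold = y_gold − (n+g+δ)·k_gold = 1.1224 − 0.136·1.7331 ≈ 0.8867.

c_gold ≈ 0.89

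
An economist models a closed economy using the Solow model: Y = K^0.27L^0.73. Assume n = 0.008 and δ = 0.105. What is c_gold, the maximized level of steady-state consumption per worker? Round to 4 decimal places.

c_gold ≈ 1.0075

Break-even investment rate: n + δ = 0.008 + 0.105 = 0.113.
Maximizing c = f(k) − (n+δ)·k gives f'(k) = n+δ, i.e. 0.27·k^(0.27−1) = 0.113, so k_gold = (0.27/0.113)^(1/0.73) ≈ 3.2976.
y_gold = 3.2976^0.27 ≈ 1.3801.
c_gold = y_gold − (n+δ)·k_gold = 1.3801 − 0.113·3.2976 ≈ 1.0075.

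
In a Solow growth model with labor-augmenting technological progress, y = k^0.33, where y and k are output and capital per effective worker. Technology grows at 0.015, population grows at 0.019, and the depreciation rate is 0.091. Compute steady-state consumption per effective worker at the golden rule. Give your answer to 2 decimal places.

Break-even investment rate: n + g + δ = 0.019 + 0.015 + 0.091 = 0.125.
Maximizing c = f(k) − (n+g+δ)·k gives f'(k) = n+g+δ, i.e. 0.33·k^(0.33−1) = 0.125, so k_gold = (0.33/0.125)^(1/0.67) ≈ 4.2585.
y_gold = 4.2585^0.33 ≈ 1.6131.
c_gold = y_gold − (n+g+δ)·k_gold = 1.6131 − 0.125·4.2585 ≈ 1.0808.

c_gold ≈ 1.08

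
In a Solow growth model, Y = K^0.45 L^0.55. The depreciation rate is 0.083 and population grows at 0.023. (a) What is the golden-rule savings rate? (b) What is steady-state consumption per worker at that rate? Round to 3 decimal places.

(a) s_gold = 0.450; (b) c_gold ≈ 1.795

n + δ = 0.023 + 0.083 = 0.106.
For Cobb-Douglas, s_gold equals capital's share: s_gold = 0.45.
Maximizing c = f(k) − (n+δ)·k gives f'(k) = n+δ, i.e. 0.45·k^(0.45−1) = 0.106, so k_gold = (0.45/0.106)^(1/0.55) ≈ 13.8563.
y_gold = 13.8563^0.45 ≈ 3.2639; c_gold = (1−0.45)·y_gold ≈ 1.7952.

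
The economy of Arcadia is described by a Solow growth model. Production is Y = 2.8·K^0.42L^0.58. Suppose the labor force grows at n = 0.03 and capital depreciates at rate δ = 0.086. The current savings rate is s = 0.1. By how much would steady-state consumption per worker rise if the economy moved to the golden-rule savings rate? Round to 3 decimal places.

Δc ≈ 3.920

Break-even investment rate: n + δ = 0.03 + 0.086 = 0.116.
Current steady state (s = 0.1): k* = (0.1·2.8/0.116)^(1/0.58) ≈ 4.5691, y* = 2.8·4.5691^0.42 ≈ 5.3001, c* = (1−0.1)·5.3001 ≈ 4.7701.
Golden rule sets MPK = n+δ: 0.42·2.8·k^(0.42−1) = 0.116, so k_gold = (0.42·2.8/0.116)^(1/0.58) ≈ 54.2495.
y_gold = 2.8·54.2495^0.42 ≈ 14.9832, c_gold = y_gold − 0.116·k_gold ≈ 8.6902.
Gain: Δc = 8.6902 − 4.7701 ≈ 3.9201.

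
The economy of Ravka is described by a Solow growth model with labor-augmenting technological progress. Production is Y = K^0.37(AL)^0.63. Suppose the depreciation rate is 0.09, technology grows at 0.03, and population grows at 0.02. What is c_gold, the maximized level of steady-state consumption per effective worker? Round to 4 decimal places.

c_gold ≈ 1.1149

The effective depreciation rate is n + g + δ = 0.02 + 0.03 + 0.09 = 0.14.
Golden rule sets MPK = n+g+δ: 0.37·k^(0.37−1) = 0.14, so k_gold = (0.37/0.14)^(1/0.63) ≈ 4.6769.
y_gold = 4.6769^0.37 ≈ 1.7696.
c_gold = y_gold − (n+g+δ)·k_gold = 1.7696 − 0.14·4.6769 ≈ 1.1149.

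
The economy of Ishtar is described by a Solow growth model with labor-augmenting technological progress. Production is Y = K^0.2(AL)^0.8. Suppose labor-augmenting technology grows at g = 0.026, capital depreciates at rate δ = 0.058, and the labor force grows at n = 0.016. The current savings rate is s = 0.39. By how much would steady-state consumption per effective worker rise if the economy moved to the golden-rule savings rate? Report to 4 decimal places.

Δc ≈ 0.0941

Break-even investment rate: n + g + δ = 0.016 + 0.026 + 0.058 = 0.1.
Current steady state (s = 0.39): k* = (0.39/0.1)^(1/0.8) ≈ 5.4806, y* = 5.4806^0.2 ≈ 1.4053, c* = (1−0.39)·1.4053 ≈ 0.8572.
Maximizing c = f(k) − (n+g+δ)·k gives f'(k) = n+g+δ, i.e. 0.2·k^(0.2−1) = 0.1, so k_gold = (0.2/0.1)^(1/0.8) ≈ 2.3784.
y_gold = 2.3784^0.2 ≈ 1.1892, c_gold = y_gold − 0.1·k_gold ≈ 0.9514.
Gain: Δc = 0.9514 − 0.8572 ≈ 0.0941.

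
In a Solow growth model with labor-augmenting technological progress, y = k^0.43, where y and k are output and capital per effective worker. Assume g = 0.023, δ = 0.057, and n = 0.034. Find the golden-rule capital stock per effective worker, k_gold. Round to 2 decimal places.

k_gold ≈ 10.27

Break-even investment rate: n + g + δ = 0.034 + 0.023 + 0.057 = 0.114.
Setting f'(k) = n+g+δ gives 0.43·k^(0.43−1) = 0.114, hence k_gold = (0.43/0.114)^(1/0.57) ≈ 10.2687.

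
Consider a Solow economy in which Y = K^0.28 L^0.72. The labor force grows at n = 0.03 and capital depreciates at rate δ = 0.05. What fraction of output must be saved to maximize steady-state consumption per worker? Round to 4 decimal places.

The effective depreciation rate is n + δ = 0.03 + 0.05 = 0.08.
At the golden rule MPK = n+δ, and in any Cobb-Douglas steady state s = (n+δ)·k/y = MPK·k/y = capital's share 0.28.

s_gold = 0.2800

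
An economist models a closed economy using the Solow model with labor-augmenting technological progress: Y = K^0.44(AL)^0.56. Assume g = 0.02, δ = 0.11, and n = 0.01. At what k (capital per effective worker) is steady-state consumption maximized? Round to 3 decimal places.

k_gold ≈ 7.728

Break-even investment rate: n + g + δ = 0.01 + 0.02 + 0.11 = 0.14.
At the golden rule the marginal product of capital equals n+g+δ: 0.44·k^(0.44−1) = 0.14. Solving, k_gold = (0.44/0.14)^(1/0.56) ≈ 7.7282.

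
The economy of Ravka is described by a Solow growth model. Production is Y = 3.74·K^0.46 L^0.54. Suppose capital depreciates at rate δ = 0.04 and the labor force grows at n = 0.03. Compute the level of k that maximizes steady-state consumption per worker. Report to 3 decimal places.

The effective depreciation rate is n + δ = 0.03 + 0.04 = 0.07.
At the golden rule the marginal product of capital equals n+δ: 0.46·3.74·k^(0.46−1) = 0.07. Solving, k_gold = (0.46·3.74/0.07)^(1/0.54) ≈ 375.8877.

k_gold ≈ 375.888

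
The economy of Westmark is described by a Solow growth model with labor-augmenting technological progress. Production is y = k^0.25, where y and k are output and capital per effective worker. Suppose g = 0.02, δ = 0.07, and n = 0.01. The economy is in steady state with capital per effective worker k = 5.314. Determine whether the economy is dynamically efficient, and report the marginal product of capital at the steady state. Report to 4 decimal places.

dynamically inefficient; MPK ≈ 0.0714

n + g + δ = 0.01 + 0.02 + 0.07 = 0.1.
MPK = 0.25·k^(0.25−1) = 0.25·5.314^(-0.75) ≈ 0.0714.
MPK < 0.1, so the economy is dynamically inefficient (over-saving).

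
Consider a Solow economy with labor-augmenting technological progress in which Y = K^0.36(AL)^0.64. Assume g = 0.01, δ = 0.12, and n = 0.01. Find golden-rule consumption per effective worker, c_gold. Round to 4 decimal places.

Break-even investment rate: n + g + δ = 0.01 + 0.01 + 0.12 = 0.14.
Maximizing c = f(k) − (n+g+δ)·k gives f'(k) = n+g+δ, i.e. 0.36·k^(0.36−1) = 0.14, so k_gold = (0.36/0.14)^(1/0.64) ≈ 4.3742.
y_gold = 4.3742^0.36 ≈ 1.7011.
c_gold = y_gold − (n+g+δ)·k_gold = 1.7011 − 0.14·4.3742 ≈ 1.0887.

c_gold ≈ 1.0887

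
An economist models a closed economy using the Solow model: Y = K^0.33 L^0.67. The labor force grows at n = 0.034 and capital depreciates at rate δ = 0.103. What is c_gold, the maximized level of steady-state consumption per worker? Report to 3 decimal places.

The effective depreciation rate is n + δ = 0.034 + 0.103 = 0.137.
Golden rule sets MPK = n+δ: 0.33·k^(0.33−1) = 0.137, so k_gold = (0.33/0.137)^(1/0.67) ≈ 3.7140.
y_gold = 3.7140^0.33 ≈ 1.5419.
c_gold = y_gold − (n+δ)·k_gold = 1.5419 − 0.137·3.7140 ≈ 1.0331.

c_gold ≈ 1.033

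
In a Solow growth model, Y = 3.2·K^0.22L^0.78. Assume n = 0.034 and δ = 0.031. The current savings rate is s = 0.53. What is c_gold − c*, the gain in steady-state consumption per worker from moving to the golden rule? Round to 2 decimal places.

The effective depreciation rate is n + δ = 0.034 + 0.031 = 0.065.
Current steady state (s = 0.53): k* = (0.53·3.2/0.065)^(1/0.78) ≈ 65.4699, y* = 3.2·65.4699^0.22 ≈ 8.0293, c* = (1−0.53)·8.0293 ≈ 3.7738.
Setting f'(k) = n+δ gives 0.22·3.2·k^(0.22−1) = 0.065, hence k_gold = (0.22·3.2/0.065)^(1/0.78) ≈ 21.2073.
y_gold = 3.2·21.2073^0.22 ≈ 6.2658, c_gold = y_gold − 0.065·k_gold ≈ 4.8873.
Gain: Δc = 4.8873 − 3.7738 ≈ 1.1135.

Δc ≈ 1.11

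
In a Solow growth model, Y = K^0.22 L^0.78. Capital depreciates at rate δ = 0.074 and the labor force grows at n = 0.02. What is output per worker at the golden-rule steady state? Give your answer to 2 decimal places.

y_gold ≈ 1.27

The effective depreciation rate is n + δ = 0.02 + 0.074 = 0.094.
Setting f'(k) = n+δ gives 0.22·k^(0.22−1) = 0.094, hence k_gold = (0.22/0.094)^(1/0.78) ≈ 2.9748.
Output: y_gold = k_gold^0.22 = 2.9748^0.22 ≈ 1.2710.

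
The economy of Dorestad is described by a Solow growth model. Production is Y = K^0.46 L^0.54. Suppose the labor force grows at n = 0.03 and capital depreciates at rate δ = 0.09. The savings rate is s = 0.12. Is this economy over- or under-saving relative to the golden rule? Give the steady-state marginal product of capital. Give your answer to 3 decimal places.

under-saving; MPK ≈ 0.460

Break-even investment rate: n + δ = 0.03 + 0.09 = 0.12.
Steady-state k*: s·k^0.46 = 0.12·k gives k* = (0.12/0.12)^(1/0.54) ≈ 1.0000.
MPK = 0.46·1.0000^(-0.54) ≈ 0.4600.
MPK > n+δ = 0.12, so the economy is dynamically efficient (under-saving).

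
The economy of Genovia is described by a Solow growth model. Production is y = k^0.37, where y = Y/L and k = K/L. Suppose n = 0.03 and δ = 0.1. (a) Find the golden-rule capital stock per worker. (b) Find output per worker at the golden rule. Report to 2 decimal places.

(a) k_gold ≈ 5.26; (b) y_gold ≈ 1.85

The effective depreciation rate is n + δ = 0.03 + 0.1 = 0.13.
At the golden rule the marginal product of capital equals n+δ: 0.37·k^(0.37−1) = 0.13. Solving, k_gold = (0.37/0.13)^(1/0.63) ≈ 5.2607.
y_gold = 5.2607^0.37 ≈ 1.8484.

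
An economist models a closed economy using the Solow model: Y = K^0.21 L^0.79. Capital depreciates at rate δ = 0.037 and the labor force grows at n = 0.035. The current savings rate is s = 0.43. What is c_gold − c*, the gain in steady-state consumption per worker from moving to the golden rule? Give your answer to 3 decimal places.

Δc ≈ 0.133

Break-even investment rate: n + δ = 0.035 + 0.037 = 0.072.
Current steady state (s = 0.43): k* = (0.43/0.072)^(1/0.79) ≈ 9.6040, y* = 9.6040^0.21 ≈ 1.6081, c* = (1−0.43)·1.6081 ≈ 0.9166.
At the golden rule the marginal product of capital equals n+δ: 0.21·k^(0.21−1) = 0.072. Solving, k_gold = (0.21/0.072)^(1/0.79) ≈ 3.8767.
y_gold = 3.8767^0.21 ≈ 1.3292, c_gold = y_gold − 0.072·k_gold ≈ 1.0500.
Gain: Δc = 1.0500 − 0.9166 ≈ 0.1334.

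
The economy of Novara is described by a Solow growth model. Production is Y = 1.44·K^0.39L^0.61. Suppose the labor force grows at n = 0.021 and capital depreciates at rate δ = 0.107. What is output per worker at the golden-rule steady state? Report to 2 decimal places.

y_gold ≈ 3.71

n + δ = 0.021 + 0.107 = 0.128.
Golden rule sets MPK = n+δ: 0.39·1.44·k^(0.39−1) = 0.128, so k_gold = (0.39·1.44/0.128)^(1/0.61) ≈ 11.2931.
Output: y_gold = 1.44·k_gold^0.39 = 1.44·11.2931^0.39 ≈ 3.7065.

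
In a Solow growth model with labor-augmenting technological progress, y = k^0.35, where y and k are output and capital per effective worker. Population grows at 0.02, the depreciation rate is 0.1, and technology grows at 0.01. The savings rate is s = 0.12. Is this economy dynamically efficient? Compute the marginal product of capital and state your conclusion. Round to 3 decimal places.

dynamically efficient; MPK ≈ 0.379

n + g + δ = 0.02 + 0.01 + 0.1 = 0.13.
Steady-state k*: s·k^0.35 = 0.13·k gives k* = (0.12/0.13)^(1/0.65) ≈ 0.8841.
MPK = 0.35·0.8841^(-0.65) ≈ 0.3792.
MPK > n+g+δ = 0.13, so the economy is dynamically efficient (under-saving).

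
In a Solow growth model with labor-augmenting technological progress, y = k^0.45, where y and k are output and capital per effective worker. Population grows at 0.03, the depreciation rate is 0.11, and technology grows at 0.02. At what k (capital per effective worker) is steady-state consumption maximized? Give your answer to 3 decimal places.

Capital per effective worker breaks even when investment replaces (n + g + δ)·k; here n + g + δ = 0.16.
Setting f'(k) = n+g+δ gives 0.45·k^(0.45−1) = 0.16, hence k_gold = (0.45/0.16)^(1/0.55) ≈ 6.5544.

k_gold ≈ 6.554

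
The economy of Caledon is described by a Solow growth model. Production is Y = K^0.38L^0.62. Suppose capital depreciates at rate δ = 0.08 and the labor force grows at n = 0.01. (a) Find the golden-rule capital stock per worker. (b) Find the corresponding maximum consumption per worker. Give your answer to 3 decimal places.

(a) k_gold ≈ 10.208; (b) c_gold ≈ 1.499

n + δ = 0.01 + 0.08 = 0.09.
At the golden rule the marginal product of capital equals n+δ: 0.38·k^(0.38−1) = 0.09. Solving, k_gold = (0.38/0.09)^(1/0.62) ≈ 10.2079.
y_gold = 10.2079^0.38 ≈ 2.4177; c_gold = y_gold − 0.09·k_gold ≈ 1.4990.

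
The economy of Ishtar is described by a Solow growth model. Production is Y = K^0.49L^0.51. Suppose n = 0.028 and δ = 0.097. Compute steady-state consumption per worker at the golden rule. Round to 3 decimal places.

n + δ = 0.028 + 0.097 = 0.125.
At the golden rule the marginal product of capital equals n+δ: 0.49·k^(0.49−1) = 0.125. Solving, k_gold = (0.49/0.125)^(1/0.51) ≈ 14.5648.
y_gold = 14.5648^0.49 ≈ 3.7155.
c_gold = y_gold − (n+δ)·k_gold = 3.7155 − 0.125·14.5648 ≈ 1.8949.

c_gold ≈ 1.895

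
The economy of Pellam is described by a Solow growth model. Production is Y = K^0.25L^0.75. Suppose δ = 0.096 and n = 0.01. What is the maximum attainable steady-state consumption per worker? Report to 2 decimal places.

c_gold ≈ 1.00

n + δ = 0.01 + 0.096 = 0.106.
Setting f'(k) = n+δ gives 0.25·k^(0.25−1) = 0.106, hence k_gold = (0.25/0.106)^(1/0.75) ≈ 3.1394.
y_gold = 3.1394^0.25 ≈ 1.3311.
c_gold = y_gold − (n+δ)·k_gold = 1.3311 − 0.106·3.1394 ≈ 0.9983.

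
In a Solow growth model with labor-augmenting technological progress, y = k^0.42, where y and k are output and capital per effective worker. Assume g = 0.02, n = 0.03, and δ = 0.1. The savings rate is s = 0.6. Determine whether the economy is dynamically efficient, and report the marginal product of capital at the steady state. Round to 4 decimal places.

The effective depreciation rate is n + g + δ = 0.03 + 0.02 + 0.1 = 0.15.
Steady-state k*: s·k^0.42 = 0.15·k gives k* = (0.6/0.15)^(1/0.58) ≈ 10.9153.
MPK = 0.42·10.9153^(-0.58) ≈ 0.1050.
MPK < n+g+δ = 0.15, so the economy is dynamically inefficient (over-saving).

dynamically inefficient; MPK ≈ 0.1050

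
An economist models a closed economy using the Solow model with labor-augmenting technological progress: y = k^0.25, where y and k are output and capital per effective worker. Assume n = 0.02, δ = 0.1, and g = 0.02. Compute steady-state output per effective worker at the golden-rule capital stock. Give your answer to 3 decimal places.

y_gold ≈ 1.213

The effective depreciation rate is n + g + δ = 0.02 + 0.02 + 0.1 = 0.14.
Golden rule sets MPK = n+g+δ: 0.25·k^(0.25−1) = 0.14, so k_gold = (0.25/0.14)^(1/0.75) ≈ 2.1665.
Output: y_gold = k_gold^0.25 = 2.1665^0.25 ≈ 1.2132.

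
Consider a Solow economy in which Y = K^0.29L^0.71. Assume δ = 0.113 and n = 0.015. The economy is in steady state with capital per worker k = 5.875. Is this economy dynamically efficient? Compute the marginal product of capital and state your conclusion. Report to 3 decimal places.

dynamically inefficient; MPK ≈ 0.082

n + δ = 0.015 + 0.113 = 0.128.
MPK = 0.29·k^(0.29−1) = 0.29·5.875^(-0.71) ≈ 0.0825.
MPK < 0.128, so the economy is dynamically inefficient (over-saving).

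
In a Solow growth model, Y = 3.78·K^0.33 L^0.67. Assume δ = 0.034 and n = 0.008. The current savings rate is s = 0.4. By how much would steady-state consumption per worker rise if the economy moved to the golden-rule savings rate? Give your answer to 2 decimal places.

n + δ = 0.008 + 0.034 = 0.042.
Current steady state (s = 0.4): k* = (0.4·3.78/0.042)^(1/0.67) ≈ 210.3001, y* = 3.78·210.3001^0.33 ≈ 22.0815, c* = (1−0.4)·22.0815 ≈ 13.2489.
Maximizing c = f(k) − (n+δ)·k gives f'(k) = n+δ, i.e. 0.33·3.78·k^(0.33−1) = 0.042, so k_gold = (0.33·3.78/0.042)^(1/0.67) ≈ 157.8134.
y_gold = 3.78·157.8134^0.33 ≈ 20.0853, c_gold = y_gold − 0.042·k_gold ≈ 13.4572.
Gain: Δc = 13.4572 − 13.2489 ≈ 0.2083.

Δc ≈ 0.21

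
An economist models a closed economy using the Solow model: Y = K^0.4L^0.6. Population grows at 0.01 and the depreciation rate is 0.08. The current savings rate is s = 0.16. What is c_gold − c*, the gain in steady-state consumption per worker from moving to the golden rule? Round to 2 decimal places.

Δc ≈ 0.39

Break-even investment rate: n + δ = 0.01 + 0.08 = 0.09.
Current steady state (s = 0.16): k* = (0.16/0.09)^(1/0.6) ≈ 2.6089, y* = 2.6089^0.4 ≈ 1.4675, c* = (1−0.16)·1.4675 ≈ 1.2327.
Setting f'(k) = n+δ gives 0.4·k^(0.4−1) = 0.09, hence k_gold = (0.4/0.09)^(1/0.6) ≈ 12.0142.
y_gold = 12.0142^0.4 ≈ 2.7032, c_gold = y_gold − 0.09·k_gold ≈ 1.6219.
Gain: Δc = 1.6219 − 1.2327 ≈ 0.3892.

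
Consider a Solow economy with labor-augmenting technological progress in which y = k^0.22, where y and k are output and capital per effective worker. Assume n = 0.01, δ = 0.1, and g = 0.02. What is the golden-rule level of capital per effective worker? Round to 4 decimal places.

n + g + δ = 0.01 + 0.02 + 0.1 = 0.13.
Setting f'(k) = n+g+δ gives 0.22·k^(0.22−1) = 0.13, hence k_gold = (0.22/0.13)^(1/0.78) ≈ 1.9630.

k_gold ≈ 1.9630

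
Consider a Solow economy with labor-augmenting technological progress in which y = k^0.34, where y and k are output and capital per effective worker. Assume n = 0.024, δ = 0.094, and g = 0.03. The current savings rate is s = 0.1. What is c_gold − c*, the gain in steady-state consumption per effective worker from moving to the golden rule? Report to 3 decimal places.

Δc ≈ 0.278

Capital per effective worker breaks even when investment replaces (n + g + δ)·k; here n + g + δ = 0.148.
Current steady state (s = 0.1): k* = (0.1/0.148)^(1/0.66) ≈ 0.5521, y* = 0.5521^0.34 ≈ 0.8171, c* = (1−0.1)·0.8171 ≈ 0.7354.
Golden rule sets MPK = n+g+δ: 0.34·k^(0.34−1) = 0.148, so k_gold = (0.34/0.148)^(1/0.66) ≈ 3.5261.
y_gold = 3.5261^0.34 ≈ 1.5349, c_gold = y_gold − 0.148·k_gold ≈ 1.0130.
Gain: Δc = 1.0130 − 0.7354 ≈ 0.2776.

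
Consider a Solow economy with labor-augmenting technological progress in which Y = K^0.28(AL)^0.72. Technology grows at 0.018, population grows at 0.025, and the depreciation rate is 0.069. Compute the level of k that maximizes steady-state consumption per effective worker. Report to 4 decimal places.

Break-even investment rate: n + g + δ = 0.025 + 0.018 + 0.069 = 0.112.
Golden rule sets MPK = n+g+δ: 0.28·k^(0.28−1) = 0.112, so k_gold = (0.28/0.112)^(1/0.72) ≈ 3.5702.

k_gold ≈ 3.5702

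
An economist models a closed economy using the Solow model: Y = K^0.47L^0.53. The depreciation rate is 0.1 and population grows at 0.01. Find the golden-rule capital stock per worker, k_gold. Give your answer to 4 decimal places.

k_gold ≈ 15.4885

The effective depreciation rate is n + δ = 0.01 + 0.1 = 0.11.
Setting f'(k) = n+δ gives 0.47·k^(0.47−1) = 0.11, hence k_gold = (0.47/0.11)^(1/0.53) ≈ 15.4885.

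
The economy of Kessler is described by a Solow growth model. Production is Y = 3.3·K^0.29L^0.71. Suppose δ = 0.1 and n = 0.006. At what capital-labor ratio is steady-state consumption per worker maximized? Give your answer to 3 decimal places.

The effective depreciation rate is n + δ = 0.006 + 0.1 = 0.106.
Setting f'(k) = n+δ gives 0.29·3.3·k^(0.29−1) = 0.106, hence k_gold = (0.29·3.3/0.106)^(1/0.71) ≈ 22.1781.

k_gold ≈ 22.178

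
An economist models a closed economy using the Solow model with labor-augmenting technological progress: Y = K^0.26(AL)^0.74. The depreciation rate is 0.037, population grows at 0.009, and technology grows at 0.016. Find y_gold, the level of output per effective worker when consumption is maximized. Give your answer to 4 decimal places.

y_gold ≈ 1.6548

Break-even investment rate: n + g + δ = 0.009 + 0.016 + 0.037 = 0.062.
Golden rule sets MPK = n+g+δ: 0.26·k^(0.26−1) = 0.062, so k_gold = (0.26/0.062)^(1/0.74) ≈ 6.9395.
Output: y_gold = k_gold^0.26 = 6.9395^0.26 ≈ 1.6548.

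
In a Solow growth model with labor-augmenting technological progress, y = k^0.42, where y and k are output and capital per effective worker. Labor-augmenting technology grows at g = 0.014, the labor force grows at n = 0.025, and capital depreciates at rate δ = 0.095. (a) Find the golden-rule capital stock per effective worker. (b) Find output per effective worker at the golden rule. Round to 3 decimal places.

Break-even investment rate: n + g + δ = 0.025 + 0.014 + 0.095 = 0.134.
At the golden rule the marginal product of capital equals n+g+δ: 0.42·k^(0.42−1) = 0.134. Solving, k_gold = (0.42/0.134)^(1/0.58) ≈ 7.1684.
y_gold = 7.1684^0.42 ≈ 2.2871.

(a) k_gold ≈ 7.168; (b) y_gold ≈ 2.287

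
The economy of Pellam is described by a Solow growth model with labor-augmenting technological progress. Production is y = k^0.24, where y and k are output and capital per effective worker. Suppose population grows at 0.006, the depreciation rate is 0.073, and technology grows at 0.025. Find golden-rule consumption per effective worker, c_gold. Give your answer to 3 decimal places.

c_gold ≈ 0.990

n + g + δ = 0.006 + 0.025 + 0.073 = 0.104.
Maximizing c = f(k) − (n+g+δ)·k gives f'(k) = n+g+δ, i.e. 0.24·k^(0.24−1) = 0.104, so k_gold = (0.24/0.104)^(1/0.76) ≈ 3.0051.
y_gold = 3.0051^0.24 ≈ 1.3022.
c_gold = y_gold − (n+g+δ)·k_gold = 1.3022 − 0.104·3.0051 ≈ 0.9897.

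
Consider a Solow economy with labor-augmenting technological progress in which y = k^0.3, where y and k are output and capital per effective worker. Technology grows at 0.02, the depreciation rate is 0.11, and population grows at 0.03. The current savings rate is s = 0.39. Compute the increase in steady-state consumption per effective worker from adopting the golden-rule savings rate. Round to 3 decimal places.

Δc ≈ 0.023

Break-even investment rate: n + g + δ = 0.03 + 0.02 + 0.11 = 0.16.
Current steady state (s = 0.39): k* = (0.39/0.16)^(1/0.7) ≈ 3.5709, y* = 3.5709^0.3 ≈ 1.4650, c* = (1−0.39)·1.4650 ≈ 0.8936.
Setting f'(k) = n+g+δ gives 0.3·k^(0.3−1) = 0.16, hence k_gold = (0.3/0.16)^(1/0.7) ≈ 2.4547.
y_gold = 2.4547^0.3 ≈ 1.3092, c_gold = y_gold − 0.16·k_gold ≈ 0.9164.
Gain: Δc = 0.9164 − 0.8936 ≈ 0.0228.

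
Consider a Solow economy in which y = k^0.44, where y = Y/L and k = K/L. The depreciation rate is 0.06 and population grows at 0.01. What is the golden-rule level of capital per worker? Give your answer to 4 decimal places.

n + δ = 0.01 + 0.06 = 0.07.
Golden rule sets MPK = n+δ: 0.44·k^(0.44−1) = 0.07, so k_gold = (0.44/0.07)^(1/0.56) ≈ 26.6461.

k_gold ≈ 26.6461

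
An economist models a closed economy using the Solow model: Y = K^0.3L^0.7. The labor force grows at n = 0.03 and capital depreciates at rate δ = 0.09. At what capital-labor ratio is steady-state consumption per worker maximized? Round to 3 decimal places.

Capital per worker breaks even when investment replaces (n + δ)·k; here n + δ = 0.12.
Golden rule sets MPK = n+δ: 0.3·k^(0.3−1) = 0.12, so k_gold = (0.3/0.12)^(1/0.7) ≈ 3.7024.

k_gold ≈ 3.702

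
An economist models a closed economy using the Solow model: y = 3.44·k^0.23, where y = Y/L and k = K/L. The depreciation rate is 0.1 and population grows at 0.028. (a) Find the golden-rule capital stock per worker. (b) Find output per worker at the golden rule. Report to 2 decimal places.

n + δ = 0.028 + 0.1 = 0.128.
At the golden rule the marginal product of capital equals n+δ: 0.23·3.44·k^(0.23−1) = 0.128. Solving, k_gold = (0.23·3.44/0.128)^(1/0.77) ≈ 10.6505.
y_gold = 3.44·10.6505^0.23 ≈ 5.9273.

(a) k_gold ≈ 10.65; (b) y_gold ≈ 5.93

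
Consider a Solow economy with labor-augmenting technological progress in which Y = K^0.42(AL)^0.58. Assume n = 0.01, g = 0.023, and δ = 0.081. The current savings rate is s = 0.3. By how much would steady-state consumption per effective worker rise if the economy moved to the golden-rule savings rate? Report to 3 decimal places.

Δc ≈ 0.081

n + g + δ = 0.01 + 0.023 + 0.081 = 0.114.
Current steady state (s = 0.3): k* = (0.3/0.114)^(1/0.58) ≈ 5.3029, y* = 5.3029^0.42 ≈ 2.0151, c* = (1−0.3)·2.0151 ≈ 1.4106.
Maximizing c = f(k) − (n+g+δ)·k gives f'(k) = n+g+δ, i.e. 0.42·k^(0.42−1) = 0.114, so k_gold = (0.42/0.114)^(1/0.58) ≈ 9.4723.
y_gold = 9.4723^0.42 ≈ 2.5711, c_gold = y_gold − 0.114·k_gold ≈ 1.4912.
Gain: Δc = 1.4912 − 1.4106 ≈ 0.0806.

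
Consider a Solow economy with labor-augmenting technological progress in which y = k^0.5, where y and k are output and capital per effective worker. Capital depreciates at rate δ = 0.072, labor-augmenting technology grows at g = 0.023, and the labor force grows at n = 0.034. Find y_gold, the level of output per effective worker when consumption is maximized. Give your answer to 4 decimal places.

y_gold ≈ 3.8760

Break-even investment rate: n + g + δ = 0.034 + 0.023 + 0.072 = 0.129.
Golden rule sets MPK = n+g+δ: 0.5·k^(0.5−1) = 0.129, so k_gold = (0.5/0.129)^(1/0.5) ≈ 15.0231.
Output: y_gold = k_gold^0.5 = 15.0231^0.5 ≈ 3.8760.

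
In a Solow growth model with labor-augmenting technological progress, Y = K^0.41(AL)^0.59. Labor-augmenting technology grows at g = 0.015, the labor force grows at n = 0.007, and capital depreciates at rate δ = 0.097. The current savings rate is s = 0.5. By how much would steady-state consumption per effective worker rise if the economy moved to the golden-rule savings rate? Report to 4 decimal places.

Capital per effective worker breaks even when investment replaces (n + g + δ)·k; here n + g + δ = 0.119.
Current steady state (s = 0.5): k* = (0.5/0.119)^(1/0.59) ≈ 11.3933, y* = 11.3933^0.41 ≈ 2.7116, c* = (1−0.5)·2.7116 ≈ 1.3558.
Golden rule sets MPK = n+g+δ: 0.41·k^(0.41−1) = 0.119, so k_gold = (0.41/0.119)^(1/0.59) ≈ 8.1390.
y_gold = 8.1390^0.41 ≈ 2.3623, c_gold = y_gold − 0.119·k_gold ≈ 1.3938.
Gain: Δc = 1.3938 − 1.3558 ≈ 0.0380.

Δc ≈ 0.0380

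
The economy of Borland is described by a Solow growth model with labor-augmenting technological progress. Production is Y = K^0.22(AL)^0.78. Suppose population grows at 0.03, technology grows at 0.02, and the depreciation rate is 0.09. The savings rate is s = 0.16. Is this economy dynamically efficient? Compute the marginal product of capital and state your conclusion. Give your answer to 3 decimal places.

The effective depreciation rate is n + g + δ = 0.03 + 0.02 + 0.09 = 0.14.
Steady-state k*: s·k^0.22 = 0.14·k gives k* = (0.16/0.14)^(1/0.78) ≈ 1.1867.
MPK = 0.22·1.1867^(-0.78) ≈ 0.1925.
MPK > n+g+δ = 0.14, so the economy is dynamically efficient (under-saving).

dynamically efficient; MPK ≈ 0.193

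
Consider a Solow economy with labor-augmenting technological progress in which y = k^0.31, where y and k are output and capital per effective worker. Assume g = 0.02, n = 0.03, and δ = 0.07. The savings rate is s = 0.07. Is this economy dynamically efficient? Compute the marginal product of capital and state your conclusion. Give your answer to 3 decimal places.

dynamically efficient; MPK ≈ 0.531

The effective depreciation rate is n + g + δ = 0.03 + 0.02 + 0.07 = 0.12.
Steady-state k*: s·k^0.31 = 0.12·k gives k* = (0.07/0.12)^(1/0.69) ≈ 0.4579.
MPK = 0.31·0.4579^(-0.69) ≈ 0.5314.
MPK > n+g+δ = 0.12, so the economy is dynamically efficient (under-saving).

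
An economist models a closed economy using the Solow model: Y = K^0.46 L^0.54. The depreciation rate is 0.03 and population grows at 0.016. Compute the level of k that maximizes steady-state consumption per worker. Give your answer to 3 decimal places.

The effective depreciation rate is n + δ = 0.016 + 0.03 = 0.046.
Setting f'(k) = n+δ gives 0.46·k^(0.46−1) = 0.046, hence k_gold = (0.46/0.046)^(1/0.54) ≈ 71.0971.

k_gold ≈ 71.097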